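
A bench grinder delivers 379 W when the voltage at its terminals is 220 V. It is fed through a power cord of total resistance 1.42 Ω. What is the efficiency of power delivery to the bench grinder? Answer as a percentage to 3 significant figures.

I = P / V = 379 / 220 = 1.723 A through the power cord.
P_line = I² R_line = (1.723)² × 1.42 = 4.214 W
P_source = P_load + P_line = 379.0 + 4.214 = 383.2 W
η = P_load / P_source = 379.0 / 383.2 = 0.9890

98.9 %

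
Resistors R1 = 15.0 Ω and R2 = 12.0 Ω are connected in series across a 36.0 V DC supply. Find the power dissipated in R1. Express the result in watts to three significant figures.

Since the resistors are in series they all carry the loop current I = V/R_total; the power in any one is I²R.
R_total = 15.0 + 12.0 = 27.00 Ω
I = V / R_total = 36.0 / 27.00 = 1.333 A
P_R1 = I² × R1 = (1.333)² × 15.0 = 26.67 W

26.7 W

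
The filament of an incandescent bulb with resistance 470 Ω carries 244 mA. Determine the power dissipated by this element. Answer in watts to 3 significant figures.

Current and resistance are given, so P = I²R is the direct form.
P = (0.2440 A)² × 470 Ω = 27.98 W

28.0 W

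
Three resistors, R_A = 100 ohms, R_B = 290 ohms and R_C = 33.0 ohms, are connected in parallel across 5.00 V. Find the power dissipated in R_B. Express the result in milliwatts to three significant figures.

Each parallel branch sees the full supply voltage, so P = V²/R applies directly to the target branch.
P_R_B = V² / R_B = (5.00)² / 290 Ω = 0.08621 W

86.2 mW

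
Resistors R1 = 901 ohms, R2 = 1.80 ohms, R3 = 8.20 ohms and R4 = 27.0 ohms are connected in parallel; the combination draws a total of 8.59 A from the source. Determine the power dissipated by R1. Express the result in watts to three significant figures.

0.160 W

We need the common branch voltage; get it from I_total × R_eq, then P = V²/R for the branch.
1/R_eq = 1/901 + 1/1.80 + 1/8.20 + 1/27.0 ⇒ R_eq = 1.397 Ω
V = I_total × R_eq = 8.590 × 1.397 = 12.00 V
P_R1 = V² / R1 = (12.00)² / 901 = 0.1599 W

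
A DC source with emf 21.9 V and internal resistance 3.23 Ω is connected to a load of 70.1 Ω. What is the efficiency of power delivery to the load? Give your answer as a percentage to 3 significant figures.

η = P_load/(P_load+P_int) = I²R/(I²R+I²r) = R/(R+r) — the I² cancels for series elements.
η = R / (R + r) = 70.1 / (70.1 + 3.23) = 0.9560

95.6 %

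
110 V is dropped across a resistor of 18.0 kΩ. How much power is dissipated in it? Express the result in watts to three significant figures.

0.672 W

V and R are stated; P = V²/R avoids computing the current.
P = (110 V)² / 18000 Ω = 0.6722 W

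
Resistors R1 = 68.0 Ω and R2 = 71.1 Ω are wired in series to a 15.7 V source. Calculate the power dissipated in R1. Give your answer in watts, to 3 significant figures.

Series elements share the same current, so find I first, then use P = I²R.
R_total = 68.0 + 71.1 = 139.1 Ω
I = V / R_total = 15.7 / 139.1 = 0.1129 A
P_R1 = I² × R1 = (0.1129)² × 68.0 = 0.8663 W

0.866 W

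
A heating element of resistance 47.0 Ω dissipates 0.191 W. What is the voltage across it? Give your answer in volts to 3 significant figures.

The two known quantities fix the third via V = √(P R).
V = √(0.191 × 47.0) = 2.996 V

3.00 V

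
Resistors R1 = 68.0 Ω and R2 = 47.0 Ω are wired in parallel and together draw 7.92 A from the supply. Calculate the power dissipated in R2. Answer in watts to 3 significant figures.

1030 W

The branches share the same voltage, but only the total current is given — find V from the equivalent resistance first.
1/R_eq = 1/68.0 + 1/47.0 ⇒ R_eq = 27.79 Ω
V = I_total × R_eq = 7.920 × 27.79 = 220.1 V
P_R2 = V² / R2 = (220.1)² / 47.0 = 1031 W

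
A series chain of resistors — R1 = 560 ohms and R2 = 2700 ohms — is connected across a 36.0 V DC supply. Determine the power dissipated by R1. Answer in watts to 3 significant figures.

0.0683 W

The current is common to all series resistors; compute it, then apply P = I²R for the target.
R_total = 560 + 2700 = 3260 Ω
I = V / R_total = 36.0 / 3260 = 0.01104 A
P_R1 = I² × R1 = (0.01104)² × 560 = 0.06829 W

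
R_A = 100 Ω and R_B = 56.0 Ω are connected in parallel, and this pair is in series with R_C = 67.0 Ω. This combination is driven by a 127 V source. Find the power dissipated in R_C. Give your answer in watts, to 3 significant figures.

102 W

Collapse the R_A‖R_B pair into one equivalent R_p; then R_p and R_C form a series string.
R_p = (100×56.0)/(100+56.0) = 35.90 Ω
R_total = R_p + 67.0 = 35.90 + 67.0 = 102.9 Ω
I = V / R_total = 127 / 102.9 = 1.234 A
R_C is the series element, so its power is I²R.
P_R_C = (1.234)² × 67.0 = 102.1 W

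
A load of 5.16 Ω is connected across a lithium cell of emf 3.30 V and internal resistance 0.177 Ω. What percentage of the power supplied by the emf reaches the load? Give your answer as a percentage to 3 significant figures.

96.7 %

Both r and R carry the same current, so the power split is just the resistance split: η = R/(R+r).
η = R / (R + r) = 5.16 / (5.16 + 0.177) = 0.9668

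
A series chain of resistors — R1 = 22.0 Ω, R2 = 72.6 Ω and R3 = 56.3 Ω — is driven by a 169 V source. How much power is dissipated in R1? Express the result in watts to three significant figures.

In a series string the same current flows through every resistor — find that current, then P = I²R for the one we want.
R_total = 22.0 + 72.6 + 56.3 = 150.9 Ω
I = V / R_total = 169 / 150.9 = 1.120 A
P_R1 = I² × R1 = (1.120)² × 22.0 = 27.59 W

27.6 W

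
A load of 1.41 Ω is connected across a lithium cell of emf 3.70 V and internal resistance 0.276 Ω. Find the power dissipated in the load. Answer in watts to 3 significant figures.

Load and internal resistance form a series loop — compute the loop current, then the load power via I²R.
I = ε / (r + R) = 3.70 / (0.276 + 1.41) = 2.195 A
P_load = I² R = (2.195)² × 1.41 = 6.791 W

6.79 W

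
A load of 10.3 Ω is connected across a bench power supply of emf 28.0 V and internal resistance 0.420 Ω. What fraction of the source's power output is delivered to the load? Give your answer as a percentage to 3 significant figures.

Both r and R carry the same current, so the power split is just the resistance split: η = R/(R+r).
η = R / (R + r) = 10.3 / (10.3 + 0.420) = 0.9608

96.1 %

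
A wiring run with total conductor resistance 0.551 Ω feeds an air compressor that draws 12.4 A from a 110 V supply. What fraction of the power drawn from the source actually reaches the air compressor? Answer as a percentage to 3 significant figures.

93.8 %

The wiring run carries the full 12.4 A.
P_line = I² R_line = (12.40)² × 0.551 = 84.72 W
P_source = V I = 110 × 12.40 = 1364 W; P_load = 1279 W
η = P_load / P_source = 1279 / 1364 = 0.9379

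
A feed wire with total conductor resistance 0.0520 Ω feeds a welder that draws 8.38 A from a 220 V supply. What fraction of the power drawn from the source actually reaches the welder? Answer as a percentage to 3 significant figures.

The feed wire carries the full 8.38 A.
P_line = I² R_line = (8.380)² × 0.0520 = 3.652 W
P_source = V I = 220 × 8.380 = 1844 W; P_load = 1840 W
η = P_load / P_source = 1840 / 1844 = 0.9980

99.8 %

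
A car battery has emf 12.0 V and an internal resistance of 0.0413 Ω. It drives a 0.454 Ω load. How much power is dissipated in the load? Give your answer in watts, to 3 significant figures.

266 W

Find the circuit current first, then P = I²R for the load (series elements share I).
I = ε / (r + R) = 12.0 / (0.0413 + 0.454) = 24.23 A
P_load = I² R = (24.23)² × 0.454 = 266.5 W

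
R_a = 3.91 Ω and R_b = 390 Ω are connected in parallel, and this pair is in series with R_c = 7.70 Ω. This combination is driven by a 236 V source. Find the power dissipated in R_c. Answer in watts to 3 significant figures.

3200 W

Reduce the parallel combination to a single R_p; the circuit then becomes R_p in series with the remaining resistor.
R_p = (3.91×390)/(3.91+390) = 3.871 Ω
R_total = R_p + 7.70 = 3.871 + 7.70 = 11.57 Ω
I = V / R_total = 236 / 11.57 = 20.40 A
R_c carries the full series current, so P = I²R.
P_R_c = (20.40)² × 7.70 = 3203 W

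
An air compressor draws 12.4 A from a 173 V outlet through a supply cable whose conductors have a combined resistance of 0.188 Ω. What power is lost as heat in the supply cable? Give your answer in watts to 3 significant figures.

28.9 W

Only the current and the line resistance are needed for the I²R loss.
The supply cable carries the full 12.4 A.
P_line = I² R_line = (12.40)² × 0.188 = 28.91 W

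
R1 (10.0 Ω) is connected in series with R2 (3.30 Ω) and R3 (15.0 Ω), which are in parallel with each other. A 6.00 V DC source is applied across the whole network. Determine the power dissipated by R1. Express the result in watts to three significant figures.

2.23 W

Replace R2 and R3 with their parallel equivalent so the circuit becomes R1 in series with R_p.
R_p = (3.30×15.0)/(3.30+15.0) = 2.705 Ω
R_total = 10.0 + 2.705 = 12.70 Ω
I = V / R_total = 6.00 / 12.70 = 0.4723 A
R1 carries the full series current, so P = I²R.
P_R1 = (0.4723)² × 10.0 = 2.230 W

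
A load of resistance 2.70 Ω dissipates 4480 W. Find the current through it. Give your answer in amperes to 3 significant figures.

Rearranging the power relation for the two known quantities gives I = √(P / R).
I = √(4480 / 2.70) = 40.73 A

40.7 A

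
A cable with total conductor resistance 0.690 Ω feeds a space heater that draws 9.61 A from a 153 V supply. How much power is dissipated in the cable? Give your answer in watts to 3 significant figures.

The cable is a series resistance carrying the load current; its dissipation is I²R_line.
The cable carries the full 9.61 A.
P_line = I² R_line = (9.610)² × 0.690 = 63.72 W

63.7 W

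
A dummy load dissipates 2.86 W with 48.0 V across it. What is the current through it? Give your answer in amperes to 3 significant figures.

The two known quantities fix the third via I = P / V.
I = 2.86 / 48.0 = 0.05958 A

0.0596 A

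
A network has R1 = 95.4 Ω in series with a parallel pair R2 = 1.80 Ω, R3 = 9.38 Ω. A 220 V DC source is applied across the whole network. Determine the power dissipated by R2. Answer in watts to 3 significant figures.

Reduce the parallel pair to R_p first; the network is then a simple series string.
R_p = (1.80×9.38)/(1.80+9.38) = 1.510 Ω
R_total = 95.4 + 1.510 = 96.91 Ω
I = V / R_total = 220 / 96.91 = 2.270 A
Voltage across the parallel pair: V_p = I × R_p = 2.270 × 1.510 = 3.428 V
R2 sees V_p directly, so P = V_p² / R2.
P_R2 = (3.428)² / 1.80 = 6.530 W

6.53 W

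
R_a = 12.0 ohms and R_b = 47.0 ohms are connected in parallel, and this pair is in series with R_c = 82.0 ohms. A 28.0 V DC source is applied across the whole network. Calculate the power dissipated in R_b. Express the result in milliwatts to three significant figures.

182 mW

Collapse the R_a‖R_b pair into one equivalent R_p; then R_p and R_c form a series string.
R_p = (12.0×47.0)/(12.0+47.0) = 9.559 Ω
R_total = R_p + 82.0 = 9.559 + 82.0 = 91.56 Ω
I = V / R_total = 28.0 / 91.56 = 0.3058 A
Voltage across the parallel pair: V_p = I × R_p = 0.3058 × 9.559 = 2.923 V
R_b sits across V_p; its power is V_p²/R.
P_R_b = (2.923)² / 47.0 = 0.1818 W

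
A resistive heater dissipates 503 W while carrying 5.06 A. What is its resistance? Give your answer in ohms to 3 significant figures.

Inverting the appropriate power form: R = P / I².
R = 503 / (5.060)² = 19.65 Ω

19.6 Ω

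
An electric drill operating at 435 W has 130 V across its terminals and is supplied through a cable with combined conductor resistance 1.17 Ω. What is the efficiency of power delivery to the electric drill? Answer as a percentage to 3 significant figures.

I = P / V = 435 / 130 = 3.346 A through the cable.
P_line = I² R_line = (3.346)² × 1.17 = 13.10 W
P_source = P_load + P_line = 435.0 + 13.10 = 448.1 W
η = P_load / P_source = 435.0 / 448.1 = 0.9708

97.1 %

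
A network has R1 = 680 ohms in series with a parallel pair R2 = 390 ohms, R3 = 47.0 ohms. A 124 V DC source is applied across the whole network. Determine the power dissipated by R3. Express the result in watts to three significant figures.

1.10 W

Replace R2 and R3 with their parallel equivalent so the circuit becomes R1 in series with R_p.
R_p = (390×47.0)/(390+47.0) = 41.95 Ω
R_total = 680 + 41.95 = 721.9 Ω
I = V / R_total = 124 / 721.9 = 0.1718 A
Voltage across the parallel pair: V_p = I × R_p = 0.1718 × 41.95 = 7.204 V
R3 is across V_p, so use P = V²/R for that branch.
P_R3 = (7.204)² / 47.0 = 1.104 W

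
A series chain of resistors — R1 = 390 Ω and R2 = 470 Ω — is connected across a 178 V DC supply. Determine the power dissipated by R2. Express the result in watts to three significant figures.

20.1 W

In a series string the same current flows through every resistor — find that current, then P = I²R for the one we want.
R_total = 390 + 470 = 860.0 Ω
I = V / R_total = 178 / 860.0 = 0.2070 A
P_R2 = I² × R2 = (0.2070)² × 470 = 20.13 W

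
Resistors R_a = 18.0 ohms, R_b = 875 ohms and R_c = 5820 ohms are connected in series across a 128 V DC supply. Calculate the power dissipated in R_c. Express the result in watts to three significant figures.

In a series string the same current flows through every resistor — find that current, then P = I²R for the one we want.
R_total = 18.0 + 875 + 5820 = 6713 Ω
I = V / R_total = 128 / 6713 = 0.01907 A
P_R_c = I² × R_c = (0.01907)² × 5820 = 2.116 W

2.12 W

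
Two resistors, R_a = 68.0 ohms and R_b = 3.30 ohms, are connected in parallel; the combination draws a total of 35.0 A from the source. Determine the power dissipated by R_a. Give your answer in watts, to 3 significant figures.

Parallel branches share V, not I — compute V via R_eq, then use V²/R for the target branch.
1/R_eq = 1/68.0 + 1/3.30 ⇒ R_eq = 3.147 Ω
V = I_total × R_eq = 35.00 × 3.147 = 110.2 V
P_R_a = V² / R_a = (110.2)² / 68.0 = 178.4 W

178 W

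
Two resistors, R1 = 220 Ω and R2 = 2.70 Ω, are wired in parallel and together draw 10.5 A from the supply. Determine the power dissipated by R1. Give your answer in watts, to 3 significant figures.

3.57 W

We need the common branch voltage; get it from I_total × R_eq, then P = V²/R for the branch.
1/R_eq = 1/220 + 1/2.70 ⇒ R_eq = 2.667 Ω
V = I_total × R_eq = 10.50 × 2.667 = 28.01 V
P_R1 = V² / R1 = (28.01)² / 220 = 3.565 W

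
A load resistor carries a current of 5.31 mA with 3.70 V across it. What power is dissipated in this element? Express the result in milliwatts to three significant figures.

19.6 mW

With V and I both given, power follows immediately from P = V I.
P = 3.70 V × 0.005310 A = 0.01965 W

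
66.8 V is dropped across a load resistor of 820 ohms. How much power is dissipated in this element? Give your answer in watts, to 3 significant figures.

5.44 W

V and R are stated; P = V²/R avoids computing the current.
P = (66.8 V)² / 820 Ω = 5.442 W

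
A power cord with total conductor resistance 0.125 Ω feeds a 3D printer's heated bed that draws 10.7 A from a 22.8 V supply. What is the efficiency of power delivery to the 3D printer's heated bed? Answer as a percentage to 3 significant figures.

The power cord carries the full 10.7 A.
P_line = I² R_line = (10.70)² × 0.125 = 14.31 W
P_source = V I = 22.8 × 10.70 = 244.0 W; P_load = 229.6 W
η = P_load / P_source = 229.6 / 244.0 = 0.9413

94.1 %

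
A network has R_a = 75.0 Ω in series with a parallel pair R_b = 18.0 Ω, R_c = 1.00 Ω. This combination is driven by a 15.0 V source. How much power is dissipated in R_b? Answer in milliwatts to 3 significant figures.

First combine the parallel branches into one equivalent R_p, then R_a + R_p is a series pair.
R_p = (18.0×1.00)/(18.0+1.00) = 0.9474 Ω
R_total = 75.0 + 0.9474 = 75.95 Ω
I = V / R_total = 15.0 / 75.95 = 0.1975 A
Voltage across the parallel pair: V_p = I × R_p = 0.1975 × 0.9474 = 0.1871 V
R_b is across V_p, so use P = V²/R for that branch.
P_R_b = (0.1871)² / 18.0 = 0.001945 W

1.95 mW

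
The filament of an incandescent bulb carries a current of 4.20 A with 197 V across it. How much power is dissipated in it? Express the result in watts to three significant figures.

Both the voltage across and the current through the element are known, so P = V I applies directly.
P = 197 V × 4.200 A = 827.4 W

827 W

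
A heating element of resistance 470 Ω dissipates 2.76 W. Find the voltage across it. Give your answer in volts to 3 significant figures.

36.0 V

Rearranging the power relation for the two known quantities gives V = √(P R).
V = √(2.76 × 470) = 36.02 V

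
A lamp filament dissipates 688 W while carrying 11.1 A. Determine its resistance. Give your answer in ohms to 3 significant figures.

5.58 Ω

Inverting the appropriate power form: R = P / I².
R = 688 / (11.10)² = 5.584 Ω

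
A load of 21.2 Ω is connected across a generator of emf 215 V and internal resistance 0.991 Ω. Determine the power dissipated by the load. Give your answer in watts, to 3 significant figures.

1990 W

Load and internal resistance form a series loop — compute the loop current, then the load power via I²R.
I = ε / (r + R) = 215 / (0.991 + 21.2) = 9.689 A
P_load = I² R = (9.689)² × 21.2 = 1990 W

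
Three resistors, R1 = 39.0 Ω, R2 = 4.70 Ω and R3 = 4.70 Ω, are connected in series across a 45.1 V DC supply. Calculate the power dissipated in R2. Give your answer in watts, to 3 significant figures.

The current is common to all series resistors; compute it, then apply P = I²R for the target.
R_total = 39.0 + 4.70 + 4.70 = 48.40 Ω
I = V / R_total = 45.1 / 48.40 = 0.9318 A
P_R2 = I² × R2 = (0.9318)² × 4.70 = 4.081 W

4.08 W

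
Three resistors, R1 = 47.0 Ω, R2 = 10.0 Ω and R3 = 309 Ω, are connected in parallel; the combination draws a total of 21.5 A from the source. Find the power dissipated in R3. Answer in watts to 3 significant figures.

Only the total current is stated, so first find the parallel equivalent to get the voltage across the combination.
1/R_eq = 1/47.0 + 1/10.0 + 1/309 ⇒ R_eq = 8.031 Ω
V = I_total × R_eq = 21.50 × 8.031 = 172.7 V
P_R3 = V² / R3 = (172.7)² / 309 = 96.49 W

96.5 W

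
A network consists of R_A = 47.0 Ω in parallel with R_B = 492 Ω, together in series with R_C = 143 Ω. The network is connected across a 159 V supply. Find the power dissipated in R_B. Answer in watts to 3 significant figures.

2.74 W

First find R_p for the parallel pair, then treat R_p + R_C as a series loop.
R_p = (47.0×492)/(47.0+492) = 42.90 Ω
R_total = R_p + 143 = 42.90 + 143 = 185.9 Ω
I = V / R_total = 159 / 185.9 = 0.8553 A
Voltage across the parallel pair: V_p = I × R_p = 0.8553 × 42.90 = 36.69 V
R_B sits across V_p; its power is V_p²/R.
P_R_B = (36.69)² / 492 = 2.737 W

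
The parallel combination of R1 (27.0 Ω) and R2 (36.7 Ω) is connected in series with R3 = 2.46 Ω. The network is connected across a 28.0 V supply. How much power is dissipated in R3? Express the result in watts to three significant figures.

First find R_p for the parallel pair, then treat R_p + R3 as a series loop.
R_p = (27.0×36.7)/(27.0+36.7) = 15.56 Ω
R_total = R_p + 2.46 = 15.56 + 2.46 = 18.02 Ω
I = V / R_total = 28.0 / 18.02 = 1.554 A
R3 carries the full series current, so P = I²R.
P_R3 = (1.554)² × 2.46 = 5.942 W

5.94 W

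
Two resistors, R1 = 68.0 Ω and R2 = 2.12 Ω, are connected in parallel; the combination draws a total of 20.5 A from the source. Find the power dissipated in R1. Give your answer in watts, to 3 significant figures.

26.1 W

We need the common branch voltage; get it from I_total × R_eq, then P = V²/R for the branch.
1/R_eq = 1/68.0 + 1/2.12 ⇒ R_eq = 2.056 Ω
V = I_total × R_eq = 20.50 × 2.056 = 42.15 V
P_R1 = V² / R1 = (42.15)² / 68.0 = 26.12 W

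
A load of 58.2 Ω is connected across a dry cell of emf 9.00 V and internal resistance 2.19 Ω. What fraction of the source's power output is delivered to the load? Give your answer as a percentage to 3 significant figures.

Efficiency is P_load / P_total. With a series r and R sharing the same I, P = I²R for each, so η = R/(R+r).
η = R / (R + r) = 58.2 / (58.2 + 2.19) = 0.9637

96.4 %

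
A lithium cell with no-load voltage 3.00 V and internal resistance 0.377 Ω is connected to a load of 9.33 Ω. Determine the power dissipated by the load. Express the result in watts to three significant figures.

0.891 W

With r and R in series, I = ε/(r+R); the load dissipates I²R.
I = ε / (r + R) = 3.00 / (0.377 + 9.33) = 0.3091 A
P_load = I² R = (0.3091)² × 9.33 = 0.8912 W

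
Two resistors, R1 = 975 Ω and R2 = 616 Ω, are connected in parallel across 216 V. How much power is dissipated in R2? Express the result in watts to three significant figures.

Each parallel branch sees the full supply voltage, so P = V²/R applies directly to the target branch.
P_R2 = V² / R2 = (216)² / 616 Ω = 75.74 W

75.7 W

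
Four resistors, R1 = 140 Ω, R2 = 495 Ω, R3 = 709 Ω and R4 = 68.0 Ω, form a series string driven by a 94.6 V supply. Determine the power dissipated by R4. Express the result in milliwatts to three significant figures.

305 mW

Series elements share the same current, so find I first, then use P = I²R.
R_total = 140 + 495 + 709 + 68.0 = 1412 Ω
I = V / R_total = 94.6 / 1412 = 0.06700 A
P_R4 = I² × R4 = (0.06700)² × 68.0 = 0.3052 W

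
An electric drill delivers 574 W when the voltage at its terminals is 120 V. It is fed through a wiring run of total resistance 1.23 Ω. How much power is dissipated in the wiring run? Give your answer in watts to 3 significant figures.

28.1 W

Only the current and the line resistance are needed for the I²R loss.
I = P / V = 574 / 120 = 4.783 A through the wiring run.
P_line = I² R_line = (4.783)² × 1.23 = 28.14 W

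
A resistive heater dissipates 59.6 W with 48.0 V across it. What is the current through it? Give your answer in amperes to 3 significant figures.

Inverting the appropriate power form: I = P / V.
I = 59.6 / 48.0 = 1.242 A

1.24 A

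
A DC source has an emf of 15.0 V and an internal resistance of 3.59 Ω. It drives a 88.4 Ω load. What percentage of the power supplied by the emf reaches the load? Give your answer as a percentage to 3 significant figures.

96.1 %

Both r and R carry the same current, so the power split is just the resistance split: η = R/(R+r).
η = R / (R + r) = 88.4 / (88.4 + 3.59) = 0.9610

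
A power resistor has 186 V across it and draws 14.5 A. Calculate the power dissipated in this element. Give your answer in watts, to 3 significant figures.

V and I are known directly — P = V I, no intermediate step needed.
P = 186 V × 14.50 A = 2697 W

2700 W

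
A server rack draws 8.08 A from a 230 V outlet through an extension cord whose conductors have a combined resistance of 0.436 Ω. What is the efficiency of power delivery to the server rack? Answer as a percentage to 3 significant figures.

The extension cord carries the full 8.08 A.
P_line = I² R_line = (8.080)² × 0.436 = 28.46 W
P_source = V I = 230 × 8.080 = 1858 W; P_load = 1830 W
η = P_load / P_source = 1830 / 1858 = 0.9847

98.5 %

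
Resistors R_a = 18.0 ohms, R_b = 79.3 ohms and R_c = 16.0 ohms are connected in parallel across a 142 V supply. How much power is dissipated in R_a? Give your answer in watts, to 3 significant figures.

Parallel branches share the same voltage; P = V²/R gives the branch power in one step.
P_R_a = V² / R_a = (142)² / 18.0 Ω = 1120 W

1120 W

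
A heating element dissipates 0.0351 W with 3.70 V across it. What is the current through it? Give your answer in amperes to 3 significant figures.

Rearranging the power relation for the two known quantities gives I = P / V.
I = 0.0351 / 3.70 = 0.009486 A

0.00949 A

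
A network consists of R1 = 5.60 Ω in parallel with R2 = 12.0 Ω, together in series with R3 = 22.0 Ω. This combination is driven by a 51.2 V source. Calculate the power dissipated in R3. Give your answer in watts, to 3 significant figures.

First find R_p for the parallel pair, then treat R_p + R3 as a series loop.
R_p = (5.60×12.0)/(5.60+12.0) = 3.818 Ω
R_total = R_p + 22.0 = 3.818 + 22.0 = 25.82 Ω
I = V / R_total = 51.2 / 25.82 = 1.983 A
R3 carries the full series current, so P = I²R.
P_R3 = (1.983)² × 22.0 = 86.52 W

86.5 W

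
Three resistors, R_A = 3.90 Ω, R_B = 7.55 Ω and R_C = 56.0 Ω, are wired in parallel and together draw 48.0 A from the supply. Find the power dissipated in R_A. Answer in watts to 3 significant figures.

3570 W

We need the common branch voltage; get it from I_total × R_eq, then P = V²/R for the branch.
1/R_eq = 1/3.90 + 1/7.55 + 1/56.0 ⇒ R_eq = 2.459 Ω
V = I_total × R_eq = 48.00 × 2.459 = 118.0 V
P_R_A = V² / R_A = (118.0)² / 3.90 = 3571 W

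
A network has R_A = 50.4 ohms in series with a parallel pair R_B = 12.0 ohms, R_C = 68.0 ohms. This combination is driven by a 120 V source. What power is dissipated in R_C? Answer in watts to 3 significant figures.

Replace R_B and R_C with their parallel equivalent so the circuit becomes R_A in series with R_p.
R_p = (12.0×68.0)/(12.0+68.0) = 10.20 Ω
R_total = 50.4 + 10.20 = 60.60 Ω
I = V / R_total = 120 / 60.60 = 1.980 A
Voltage across the parallel pair: V_p = I × R_p = 1.980 × 10.20 = 20.20 V
R_C is across V_p, so use P = V²/R for that branch.
P_R_C = (20.20)² / 68.0 = 5.999 W

6.00 W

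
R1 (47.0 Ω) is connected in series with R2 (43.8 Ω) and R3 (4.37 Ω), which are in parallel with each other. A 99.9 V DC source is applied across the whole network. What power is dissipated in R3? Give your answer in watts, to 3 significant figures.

13.9 W

Replace R2 and R3 with their parallel equivalent so the circuit becomes R1 in series with R_p.
R_p = (43.8×4.37)/(43.8+4.37) = 3.974 Ω
R_total = 47.0 + 3.974 = 50.97 Ω
I = V / R_total = 99.9 / 50.97 = 1.960 A
Voltage across the parallel pair: V_p = I × R_p = 1.960 × 3.974 = 7.788 V
With V_p across R3, its power is V_p²/R3.
P_R3 = (7.788)² / 4.37 = 13.88 W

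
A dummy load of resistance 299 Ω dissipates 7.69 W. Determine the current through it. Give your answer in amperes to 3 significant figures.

0.160 A

Rearranging the power relation for the two known quantities gives I = √(P / R).
I = √(7.69 / 299) = 0.1604 A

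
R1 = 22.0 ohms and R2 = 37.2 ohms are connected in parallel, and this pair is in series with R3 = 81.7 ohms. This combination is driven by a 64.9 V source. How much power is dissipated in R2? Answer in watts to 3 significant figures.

2.37 W

Collapse the R1‖R2 pair into one equivalent R_p; then R_p and R3 form a series string.
R_p = (22.0×37.2)/(22.0+37.2) = 13.82 Ω
R_total = R_p + 81.7 = 13.82 + 81.7 = 95.52 Ω
I = V / R_total = 64.9 / 95.52 = 0.6794 A
Voltage across the parallel pair: V_p = I × R_p = 0.6794 × 13.82 = 9.392 V
R2 sits across V_p; its power is V_p²/R.
P_R2 = (9.392)² / 37.2 = 2.371 W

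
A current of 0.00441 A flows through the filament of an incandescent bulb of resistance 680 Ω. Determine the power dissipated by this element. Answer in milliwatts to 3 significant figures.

With I and R stated, P = I²R applies in one step.
P = (0.004410 A)² × 680 Ω = 0.01322 W

13.2 mW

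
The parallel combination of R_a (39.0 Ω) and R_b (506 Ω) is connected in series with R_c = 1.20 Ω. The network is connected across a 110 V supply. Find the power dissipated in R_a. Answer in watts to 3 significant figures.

Combine R_a and R_b into their parallel equivalent first, reducing the network to two series resistors.
R_p = (39.0×506)/(39.0+506) = 36.21 Ω
R_total = R_p + 1.20 = 36.21 + 1.20 = 37.41 Ω
I = V / R_total = 110 / 37.41 = 2.940 A
Voltage across the parallel pair: V_p = I × R_p = 2.940 × 36.21 = 106.5 V
Use P = V²/R for R_a with V = V_p.
P_R_a = (106.5)² / 39.0 = 290.7 W

291 W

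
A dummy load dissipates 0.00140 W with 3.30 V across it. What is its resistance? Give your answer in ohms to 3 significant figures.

From P = V I = I²R = V²/R, with the two given quantities we get R = V² / P.
R = (3.30)² / 0.00140 = 7779 Ω

7780 Ω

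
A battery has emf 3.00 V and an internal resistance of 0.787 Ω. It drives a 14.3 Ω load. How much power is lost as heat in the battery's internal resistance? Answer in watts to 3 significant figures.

The source's internal resistance is just another series element carrying I; its dissipation is I²r.
I = ε / (r + R) = 3.00 / (0.787 + 14.3) = 0.1988 A
P_int = I² r = (0.1988)² × 0.787 = 0.03112 W

0.0311 W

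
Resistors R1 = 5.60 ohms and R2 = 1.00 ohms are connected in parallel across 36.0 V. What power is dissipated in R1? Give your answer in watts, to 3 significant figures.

Parallel branches share the same voltage; P = V²/R gives the branch power in one step.
P_R1 = V² / R1 = (36.0)² / 5.60 Ω = 231.4 W

231 W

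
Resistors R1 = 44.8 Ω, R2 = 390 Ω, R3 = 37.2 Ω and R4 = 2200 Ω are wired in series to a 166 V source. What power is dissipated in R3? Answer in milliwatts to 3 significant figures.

144 mW

The current is common to all series resistors; compute it, then apply P = I²R for the target.
R_total = 44.8 + 390 + 37.2 + 2200 = 2672 Ω
I = V / R_total = 166 / 2672 = 0.06213 A
P_R3 = I² × R3 = (0.06213)² × 37.2 = 0.1436 W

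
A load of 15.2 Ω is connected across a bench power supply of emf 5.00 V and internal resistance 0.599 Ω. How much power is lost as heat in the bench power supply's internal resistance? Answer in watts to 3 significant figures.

The source's internal resistance is just another series element carrying I; its dissipation is I²r.
I = ε / (r + R) = 5.00 / (0.599 + 15.2) = 0.3165 A
P_int = I² r = (0.3165)² × 0.599 = 0.05999 W

0.0600 W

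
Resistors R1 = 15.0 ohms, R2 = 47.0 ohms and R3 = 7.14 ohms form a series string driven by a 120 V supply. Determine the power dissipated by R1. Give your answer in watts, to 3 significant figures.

45.2 W

In a series string the same current flows through every resistor — find that current, then P = I²R for the one we want.
R_total = 15.0 + 47.0 + 7.14 = 69.14 Ω
I = V / R_total = 120 / 69.14 = 1.736 A
P_R1 = I² × R1 = (1.736)² × 15.0 = 45.19 W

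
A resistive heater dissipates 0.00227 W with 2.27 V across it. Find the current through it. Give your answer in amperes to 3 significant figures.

Rearranging the power relation for the two known quantities gives I = P / V.
I = 0.00227 / 2.27 = 0.001000 A

0.00100 A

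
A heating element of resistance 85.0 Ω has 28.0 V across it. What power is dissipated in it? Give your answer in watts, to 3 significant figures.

9.22 W

V and R are stated; P = V²/R avoids computing the current.
P = (28.0 V)² / 85.0 Ω = 9.224 W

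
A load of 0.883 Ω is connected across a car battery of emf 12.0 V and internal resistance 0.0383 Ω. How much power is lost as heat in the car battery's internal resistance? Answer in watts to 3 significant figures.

The source's internal resistance is just another series element carrying I; its dissipation is I²r.
I = ε / (r + R) = 12.0 / (0.0383 + 0.883) = 13.03 A
P_int = I² r = (13.03)² × 0.0383 = 6.498 W

6.50 W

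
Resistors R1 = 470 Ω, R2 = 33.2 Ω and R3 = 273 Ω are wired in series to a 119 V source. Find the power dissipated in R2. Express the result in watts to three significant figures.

0.780 W

The current is common to all series resistors; compute it, then apply P = I²R for the target.
R_total = 470 + 33.2 + 273 = 776.2 Ω
I = V / R_total = 119 / 776.2 = 0.1533 A
P_R2 = I² × R2 = (0.1533)² × 33.2 = 0.7803 W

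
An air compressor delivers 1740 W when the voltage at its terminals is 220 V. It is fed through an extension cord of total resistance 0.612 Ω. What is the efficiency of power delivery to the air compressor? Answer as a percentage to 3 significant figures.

I = P / V = 1740 / 220 = 7.909 A through the extension cord.
P_line = I² R_line = (7.909)² × 0.612 = 38.28 W
P_source = P_load + P_line = 1740 + 38.28 = 1778 W
η = P_load / P_source = 1740 / 1778 = 0.9785

97.8 %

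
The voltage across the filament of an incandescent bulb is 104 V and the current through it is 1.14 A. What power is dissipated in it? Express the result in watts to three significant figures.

With V and I both given, power follows immediately from P = V I.
P = 104 V × 1.140 A = 118.6 W

119 W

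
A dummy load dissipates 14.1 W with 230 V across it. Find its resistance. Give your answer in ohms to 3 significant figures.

3750 Ω

Rearranging the power relation for the two known quantities gives R = V² / P.
R = (230)² / 14.1 = 3752 Ω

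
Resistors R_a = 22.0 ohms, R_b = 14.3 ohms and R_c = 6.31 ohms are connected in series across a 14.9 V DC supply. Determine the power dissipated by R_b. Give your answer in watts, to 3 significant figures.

Every series element carries the same I. Get I from the total resistance, then P = I² × R_b.
R_total = 22.0 + 14.3 + 6.31 = 42.61 Ω
I = V / R_total = 14.9 / 42.61 = 0.3497 A
P_R_b = I² × R_b = (0.3497)² × 14.3 = 1.749 W

1.75 W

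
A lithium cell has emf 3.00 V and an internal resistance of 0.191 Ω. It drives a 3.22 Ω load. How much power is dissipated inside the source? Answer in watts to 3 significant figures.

r is in series with the load, so it carries the full circuit current — the loss in it is I²r.
I = ε / (r + R) = 3.00 / (0.191 + 3.22) = 0.8795 A
P_int = I² r = (0.8795)² × 0.191 = 0.1477 W

0.148 W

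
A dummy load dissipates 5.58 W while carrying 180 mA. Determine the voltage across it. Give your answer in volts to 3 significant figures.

From P = V I = I²R = V²/R, with the two given quantities we get V = P / I.
V = 5.58 / 0.1800 = 31.00 V

31.0 V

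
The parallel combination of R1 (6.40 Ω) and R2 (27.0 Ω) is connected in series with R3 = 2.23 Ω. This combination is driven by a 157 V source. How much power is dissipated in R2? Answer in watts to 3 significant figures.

446 W

First find R_p for the parallel pair, then treat R_p + R3 as a series loop.
R_p = (6.40×27.0)/(6.40+27.0) = 5.174 Ω
R_total = R_p + 2.23 = 5.174 + 2.23 = 7.404 Ω
I = V / R_total = 157 / 7.404 = 21.21 A
Voltage across the parallel pair: V_p = I × R_p = 21.21 × 5.174 = 109.7 V
R2 has V_p across it, so P = V_p²/R2.
P_R2 = (109.7)² / 27.0 = 445.8 W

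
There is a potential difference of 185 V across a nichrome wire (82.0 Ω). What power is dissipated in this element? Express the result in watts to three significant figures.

V and R are stated; P = V²/R avoids computing the current.
P = (185 V)² / 82.0 Ω = 417.4 W

417 W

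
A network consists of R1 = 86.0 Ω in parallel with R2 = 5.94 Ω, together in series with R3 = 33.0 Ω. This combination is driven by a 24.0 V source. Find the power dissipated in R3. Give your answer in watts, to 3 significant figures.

Combine R1 and R2 into their parallel equivalent first, reducing the network to two series resistors.
R_p = (86.0×5.94)/(86.0+5.94) = 5.556 Ω
R_total = R_p + 33.0 = 5.556 + 33.0 = 38.56 Ω
I = V / R_total = 24.0 / 38.56 = 0.6225 A
R3 carries the full series current, so P = I²R.
P_R3 = (0.6225)² × 33.0 = 12.79 W

12.8 W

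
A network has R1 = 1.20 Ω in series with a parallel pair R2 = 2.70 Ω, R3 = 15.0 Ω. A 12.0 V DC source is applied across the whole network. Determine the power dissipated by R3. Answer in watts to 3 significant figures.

4.13 W

Replace R2 and R3 with their parallel equivalent so the circuit becomes R1 in series with R_p.
R_p = (2.70×15.0)/(2.70+15.0) = 2.288 Ω
R_total = 1.20 + 2.288 = 3.488 Ω
I = V / R_total = 12.0 / 3.488 = 3.440 A
Voltage across the parallel pair: V_p = I × R_p = 3.440 × 2.288 = 7.872 V
With V_p across R3, its power is V_p²/R3.
P_R3 = (7.872)² / 15.0 = 4.131 W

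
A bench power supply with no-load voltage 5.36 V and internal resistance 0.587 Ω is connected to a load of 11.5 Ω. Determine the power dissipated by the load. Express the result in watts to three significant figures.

2.26 W

Load and internal resistance form a series loop — compute the loop current, then the load power via I²R.
I = ε / (r + R) = 5.36 / (0.587 + 11.5) = 0.4435 A
P_load = I² R = (0.4435)² × 11.5 = 2.261 W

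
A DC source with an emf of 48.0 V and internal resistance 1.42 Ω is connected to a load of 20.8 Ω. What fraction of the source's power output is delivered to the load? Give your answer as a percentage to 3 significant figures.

The source delivers εI, of which I²R reaches the load and I²r is lost; since I is common, η = R/(R+r).
η = R / (R + r) = 20.8 / (20.8 + 1.42) = 0.9361

93.6 %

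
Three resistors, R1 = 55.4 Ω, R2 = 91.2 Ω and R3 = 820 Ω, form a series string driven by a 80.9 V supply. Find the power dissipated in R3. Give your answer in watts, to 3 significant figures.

5.74 W

Every series element carries the same I. Get I from the total resistance, then P = I² × R3.
R_total = 55.4 + 91.2 + 820 = 966.6 Ω
I = V / R_total = 80.9 / 966.6 = 0.08370 A
P_R3 = I² × R3 = (0.08370)² × 820 = 5.744 W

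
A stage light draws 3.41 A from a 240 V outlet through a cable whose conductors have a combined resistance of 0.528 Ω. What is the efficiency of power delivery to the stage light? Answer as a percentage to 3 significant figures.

99.2 %

The cable carries the full 3.41 A.
P_line = I² R_line = (3.410)² × 0.528 = 6.140 W
P_source = V I = 240 × 3.410 = 818.4 W; P_load = 812.3 W
η = P_load / P_source = 812.3 / 818.4 = 0.9925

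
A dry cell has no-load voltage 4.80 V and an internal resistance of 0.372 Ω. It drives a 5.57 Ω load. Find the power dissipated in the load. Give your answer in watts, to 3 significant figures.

With r and R in series, I = ε/(r+R); the load dissipates I²R.
I = ε / (r + R) = 4.80 / (0.372 + 5.57) = 0.8078 A
P_load = I² R = (0.8078)² × 5.57 = 3.635 W

3.63 W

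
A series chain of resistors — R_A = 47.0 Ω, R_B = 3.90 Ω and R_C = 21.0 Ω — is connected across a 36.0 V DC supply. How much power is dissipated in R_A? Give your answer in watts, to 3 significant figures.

Every series element carries the same I. Get I from the total resistance, then P = I² × R_A.
R_total = 47.0 + 3.90 + 21.0 = 71.90 Ω
I = V / R_total = 36.0 / 71.90 = 0.5007 A
P_R_A = I² × R_A = (0.5007)² × 47.0 = 11.78 W

11.8 W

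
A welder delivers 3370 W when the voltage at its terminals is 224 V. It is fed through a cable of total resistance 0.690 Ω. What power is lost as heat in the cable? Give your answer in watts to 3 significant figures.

The cable and load are in series, so the same current flows in both; the loss is I²R_line.
I = P / V = 3370 / 224 = 15.04 A through the cable.
P_line = I² R_line = (15.04)² × 0.690 = 156.2 W

156 W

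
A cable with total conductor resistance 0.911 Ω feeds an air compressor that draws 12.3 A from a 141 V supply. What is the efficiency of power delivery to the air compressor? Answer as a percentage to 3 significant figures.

92.1 %

The cable carries the full 12.3 A.
P_line = I² R_line = (12.30)² × 0.911 = 137.8 W
P_source = V I = 141 × 12.30 = 1734 W; P_load = 1596 W
η = P_load / P_source = 1596 / 1734 = 0.9205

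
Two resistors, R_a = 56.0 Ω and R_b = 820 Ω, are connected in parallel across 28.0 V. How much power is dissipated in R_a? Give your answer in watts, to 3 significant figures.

14.0 W

The supply voltage appears across each parallel branch — just use P = V²/R_a.
P_R_a = V² / R_a = (28.0)² / 56.0 Ω = 14.00 W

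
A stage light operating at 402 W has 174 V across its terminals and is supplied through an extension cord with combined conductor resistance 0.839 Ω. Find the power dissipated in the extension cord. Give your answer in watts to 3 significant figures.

4.48 W

Only the current and the line resistance are needed for the I²R loss.
I = P / V = 402 / 174 = 2.310 A through the extension cord.
P_line = I² R_line = (2.310)² × 0.839 = 4.478 W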